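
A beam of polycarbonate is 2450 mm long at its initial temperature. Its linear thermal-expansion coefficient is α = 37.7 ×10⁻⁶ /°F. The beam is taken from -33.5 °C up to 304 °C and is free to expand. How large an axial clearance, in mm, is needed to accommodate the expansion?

56.1 mm

Convert α: 37.7×10⁻⁶/°F × (9/5) = 67.9×10⁻⁶/K.
ΔT = 304 − (-33.5) = 337.5 K.
ΔL = α·L₀·ΔT = 67.9×10⁻⁶ × 2450 mm × 337.5 K = 56.1 mm.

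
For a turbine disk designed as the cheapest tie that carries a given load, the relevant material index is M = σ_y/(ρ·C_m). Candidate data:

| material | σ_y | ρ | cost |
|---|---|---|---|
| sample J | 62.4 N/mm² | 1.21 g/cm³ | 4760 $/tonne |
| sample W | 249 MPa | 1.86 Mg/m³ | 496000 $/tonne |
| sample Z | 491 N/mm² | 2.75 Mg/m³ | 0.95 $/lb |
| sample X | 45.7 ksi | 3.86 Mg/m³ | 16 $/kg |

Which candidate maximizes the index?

Putting every candidate on a common basis:
  sample J: σ_y = 62.40 MPa, ρ = 1210 kg/m³, cost = 4.760 $/kg
  sample W: σ_y = 249.0 MPa, ρ = 1860 kg/m³, cost = 496.0 $/kg
  sample Z: σ_y = 491.0 MPa, ρ = 2750 kg/m³, cost = 2.094 $/kg
  sample X: σ_y = 315.1 MPa, ρ = 3860 kg/m³, cost = 16.00 $/kg
  sample Z: M = 85.3 kN·m per $
  sample J: M = 10.8 kN·m per $
  sample X: M = 5.10 kN·m per $
  sample W: M = 0.270 kN·m per $
Sample Z has the largest M.

sample Z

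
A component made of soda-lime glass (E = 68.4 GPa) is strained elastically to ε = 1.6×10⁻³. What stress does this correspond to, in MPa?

σ = E·ε = 68400 MPa × 1.6×10⁻³ = 109 MPa.

109 MPa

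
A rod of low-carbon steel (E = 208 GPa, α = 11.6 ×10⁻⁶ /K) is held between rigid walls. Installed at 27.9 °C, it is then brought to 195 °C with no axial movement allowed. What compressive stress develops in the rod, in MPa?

403 MPa

ΔT = 167.1 K. Constrained thermal stress σ = E·α·ΔT = 208.0×10³ MPa × 11.6×10⁻⁶ × 167.1 = 403 MPa (compressive).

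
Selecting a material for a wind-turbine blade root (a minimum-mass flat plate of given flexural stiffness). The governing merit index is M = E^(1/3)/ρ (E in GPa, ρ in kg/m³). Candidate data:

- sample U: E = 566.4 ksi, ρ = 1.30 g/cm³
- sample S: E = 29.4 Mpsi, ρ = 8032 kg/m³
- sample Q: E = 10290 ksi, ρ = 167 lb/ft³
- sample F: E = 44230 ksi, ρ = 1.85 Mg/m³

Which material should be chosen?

Putting every candidate on a common basis:
  sample U: E = 3.905 GPa, ρ = 1300 kg/m³
  sample S: E = 202.7 GPa, ρ = 8032 kg/m³
  sample Q: E = 70.95 GPa, ρ = 2675 kg/m³
  sample F: E = 305.0 GPa, ρ = 1850 kg/m³
  sample F: M = 3.64×10⁻³
  sample Q: M = 1.55×10⁻³
  sample U: M = 1.21×10⁻³
  sample S: M = 0.731×10⁻³
Highest index: sample F.

sample F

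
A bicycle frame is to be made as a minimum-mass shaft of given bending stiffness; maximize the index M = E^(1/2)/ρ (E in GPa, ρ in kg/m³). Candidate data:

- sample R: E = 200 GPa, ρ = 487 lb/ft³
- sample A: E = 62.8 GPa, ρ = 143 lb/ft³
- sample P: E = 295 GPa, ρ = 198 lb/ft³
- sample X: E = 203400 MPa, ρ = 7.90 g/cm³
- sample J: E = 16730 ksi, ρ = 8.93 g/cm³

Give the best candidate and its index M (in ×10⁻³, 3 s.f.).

Normalizing units and computing the index:
  sample R: E = 200.0 GPa, ρ = 7801 kg/m³
  sample A: E = 62.80 GPa, ρ = 2291 kg/m³
  sample P: E = 295.0 GPa, ρ = 3172 kg/m³
  sample X: E = 203.4 GPa, ρ = 7900 kg/m³
  sample J: E = 115.3 GPa, ρ = 8930 kg/m³
  sample P: M = 5.42×10⁻³
  sample A: M = 3.46×10⁻³
  sample R: M = 1.81×10⁻³
  sample X: M = 1.81×10⁻³
  sample J: M = 1.20×10⁻³
Sample P ranks first.

sample P, M = 5.42×10⁻³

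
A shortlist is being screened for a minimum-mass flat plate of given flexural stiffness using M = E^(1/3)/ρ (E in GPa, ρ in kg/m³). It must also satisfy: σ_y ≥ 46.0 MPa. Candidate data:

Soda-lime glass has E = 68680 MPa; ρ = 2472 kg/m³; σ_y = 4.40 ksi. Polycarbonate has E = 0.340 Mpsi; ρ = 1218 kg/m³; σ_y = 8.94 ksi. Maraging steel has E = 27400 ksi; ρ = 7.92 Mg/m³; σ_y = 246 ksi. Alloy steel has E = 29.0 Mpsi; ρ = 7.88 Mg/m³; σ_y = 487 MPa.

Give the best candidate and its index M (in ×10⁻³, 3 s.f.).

polycarbonate, M = 1.09×10⁻³

Screen on constraints: σ_y ≥ 46.0 MPa. Survivors: polycarbonate, maraging steel, alloy steel.
Putting every candidate on a common basis:
  polycarbonate: E = 2.344 GPa, ρ = 1218 kg/m³
  maraging steel: E = 188.9 GPa, ρ = 7920 kg/m³
  alloy steel: E = 199.9 GPa, ρ = 7880 kg/m³
  polycarbonate: M = 1.09×10⁻³
  alloy steel: M = 0.742×10⁻³
  maraging steel: M = 0.724×10⁻³
Highest index: polycarbonate.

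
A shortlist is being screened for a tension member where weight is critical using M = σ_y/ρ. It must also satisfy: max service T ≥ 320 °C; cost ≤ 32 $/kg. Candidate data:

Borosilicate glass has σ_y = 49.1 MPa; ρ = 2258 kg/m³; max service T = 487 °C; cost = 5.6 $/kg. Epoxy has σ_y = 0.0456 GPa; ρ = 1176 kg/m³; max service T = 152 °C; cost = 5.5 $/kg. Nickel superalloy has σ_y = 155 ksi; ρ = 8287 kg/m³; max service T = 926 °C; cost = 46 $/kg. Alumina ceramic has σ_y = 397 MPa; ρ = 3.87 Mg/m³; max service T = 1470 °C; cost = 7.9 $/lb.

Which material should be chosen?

alumina ceramic

Screen on constraints: max service T ≥ 320 °C; cost ≤ 32 $/kg. Survivors: borosilicate glass, alumina ceramic.
In SI units:
  borosilicate glass: σ_y = 49.10 MPa, ρ = 2258 kg/m³
  alumina ceramic: σ_y = 397.0 MPa, ρ = 3870 kg/m³
  alumina ceramic: M = 103 kN·m/kg
  borosilicate glass: M = 21.7 kN·m/kg
Highest index: alumina ceramic.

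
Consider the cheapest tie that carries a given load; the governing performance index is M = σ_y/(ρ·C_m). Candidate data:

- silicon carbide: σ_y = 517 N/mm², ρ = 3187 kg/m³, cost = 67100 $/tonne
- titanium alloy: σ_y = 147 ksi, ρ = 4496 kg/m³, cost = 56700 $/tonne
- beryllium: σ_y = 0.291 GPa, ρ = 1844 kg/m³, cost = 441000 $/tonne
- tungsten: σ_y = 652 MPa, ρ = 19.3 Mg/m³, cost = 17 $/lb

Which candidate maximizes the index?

titanium alloy

Convert each candidate to consistent units, then evaluate M:
  silicon carbide: σ_y = 517.0 MPa, ρ = 3187 kg/m³, cost = 67.10 $/kg
  titanium alloy: σ_y = 1014 MPa, ρ = 4496 kg/m³, cost = 56.70 $/kg
  beryllium: σ_y = 291.0 MPa, ρ = 1844 kg/m³, cost = 441.0 $/kg
  tungsten: σ_y = 652.0 MPa, ρ = 19300 kg/m³, cost = 37.48 $/kg
  titanium alloy: M = 3.98 kN·m per $
  silicon carbide: M = 2.42 kN·m per $
  tungsten: M = 0.901 kN·m per $
  beryllium: M = 0.358 kN·m per $
The maximum is for titanium alloy.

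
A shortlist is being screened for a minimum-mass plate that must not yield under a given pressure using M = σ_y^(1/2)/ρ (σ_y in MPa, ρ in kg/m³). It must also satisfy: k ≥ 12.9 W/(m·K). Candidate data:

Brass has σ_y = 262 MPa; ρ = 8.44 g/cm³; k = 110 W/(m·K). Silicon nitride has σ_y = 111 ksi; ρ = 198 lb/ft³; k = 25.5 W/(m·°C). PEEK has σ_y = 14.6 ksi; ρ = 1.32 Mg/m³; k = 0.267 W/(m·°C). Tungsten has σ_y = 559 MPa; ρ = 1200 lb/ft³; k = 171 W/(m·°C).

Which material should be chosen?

Screen on constraints: k ≥ 12.9 W/(m·K). Survivors: brass, silicon nitride, tungsten.
In SI units:
  brass: σ_y = 262.0 MPa, ρ = 8440 kg/m³
  silicon nitride: σ_y = 765.3 MPa, ρ = 3172 kg/m³
  tungsten: σ_y = 559.0 MPa, ρ = 19220 kg/m³
  silicon nitride: M = 8.72×10⁻³
  brass: M = 1.92×10⁻³
  tungsten: M = 1.23×10⁻³
The maximum is for silicon nitride.

silicon nitride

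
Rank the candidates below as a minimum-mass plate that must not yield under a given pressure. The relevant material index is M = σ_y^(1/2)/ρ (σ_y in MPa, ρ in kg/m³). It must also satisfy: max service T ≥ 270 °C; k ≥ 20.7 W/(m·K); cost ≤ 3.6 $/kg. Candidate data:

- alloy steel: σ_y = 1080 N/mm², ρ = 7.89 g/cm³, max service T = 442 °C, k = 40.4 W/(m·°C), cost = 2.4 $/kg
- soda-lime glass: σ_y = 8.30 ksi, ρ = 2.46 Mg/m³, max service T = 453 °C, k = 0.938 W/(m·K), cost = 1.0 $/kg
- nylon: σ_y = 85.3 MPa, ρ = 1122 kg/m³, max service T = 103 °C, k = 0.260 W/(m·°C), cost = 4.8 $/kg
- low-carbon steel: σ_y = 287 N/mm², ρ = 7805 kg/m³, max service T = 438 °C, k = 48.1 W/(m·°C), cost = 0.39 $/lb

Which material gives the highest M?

alloy steel

Screen on constraints: max service T ≥ 270 °C; k ≥ 20.7 W/(m·K); cost ≤ 3.6 $/kg. Survivors: alloy steel, low-carbon steel.
In SI units:
  alloy steel: σ_y = 1080 MPa, ρ = 7890 kg/m³
  low-carbon steel: σ_y = 287.0 MPa, ρ = 7805 kg/m³
  alloy steel: M = 4.17×10⁻³
  low-carbon steel: M = 2.17×10⁻³
The maximum is for alloy steel.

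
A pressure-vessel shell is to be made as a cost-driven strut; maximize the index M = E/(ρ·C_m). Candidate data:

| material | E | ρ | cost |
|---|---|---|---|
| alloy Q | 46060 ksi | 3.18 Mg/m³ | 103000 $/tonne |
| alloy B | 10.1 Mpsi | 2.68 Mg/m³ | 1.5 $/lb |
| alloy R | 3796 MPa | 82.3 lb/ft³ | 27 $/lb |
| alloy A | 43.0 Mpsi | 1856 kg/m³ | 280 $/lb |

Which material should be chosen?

Normalizing units and computing the index:
  alloy Q: E = 317.6 GPa, ρ = 3180 kg/m³, cost = 103.0 $/kg
  alloy B: E = 69.64 GPa, ρ = 2680 kg/m³, cost = 3.307 $/kg
  alloy R: E = 3.796 GPa, ρ = 1318 kg/m³, cost = 59.52 $/kg
  alloy A: E = 296.5 GPa, ρ = 1856 kg/m³, cost = 617.3 $/kg
  alloy B: M = 7.86 MN·m per $
  alloy Q: M = 0.970 MN·m per $
  alloy A: M = 0.259 MN·m per $
  alloy R: M = 0.0484 MN·m per $
Alloy B ranks first.

alloy B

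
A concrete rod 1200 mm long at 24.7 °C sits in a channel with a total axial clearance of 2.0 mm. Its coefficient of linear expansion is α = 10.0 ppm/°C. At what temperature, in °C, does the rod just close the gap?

191 °C

α·L₀·ΔT = 2.0 mm ⇒ ΔT = 2.0 / (10.0×10⁻⁶ × 1200.0) = 166.7 K.
T = 24.7 + 166.7 = 191.4 °C.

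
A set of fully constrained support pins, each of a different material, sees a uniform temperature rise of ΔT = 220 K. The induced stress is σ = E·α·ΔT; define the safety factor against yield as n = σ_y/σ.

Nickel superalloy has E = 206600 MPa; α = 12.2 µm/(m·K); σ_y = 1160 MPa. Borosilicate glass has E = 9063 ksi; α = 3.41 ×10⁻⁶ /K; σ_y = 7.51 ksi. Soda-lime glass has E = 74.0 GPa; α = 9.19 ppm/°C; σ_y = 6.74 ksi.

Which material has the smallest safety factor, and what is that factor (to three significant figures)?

Converting E to GPa, α to ×10⁻⁶/K, σ_y to MPa, then σ and n for each:
  nickel superalloy: E = 206.6, α = 12.2, σ_y = 1160 → σ = 555 MPa, n = 2.09
  borosilicate glass: E = 62.49, α = 3.41, σ_y = 51.78 → σ = 46.9 MPa, n = 1.10
  soda-lime glass: E = 74.00, α = 9.19, σ_y = 46.47 → σ = 150 MPa, n = 0.311
Soda-lime glass has the lowest safety factor, n = 0.311.

soda-lime glass, n = 0.311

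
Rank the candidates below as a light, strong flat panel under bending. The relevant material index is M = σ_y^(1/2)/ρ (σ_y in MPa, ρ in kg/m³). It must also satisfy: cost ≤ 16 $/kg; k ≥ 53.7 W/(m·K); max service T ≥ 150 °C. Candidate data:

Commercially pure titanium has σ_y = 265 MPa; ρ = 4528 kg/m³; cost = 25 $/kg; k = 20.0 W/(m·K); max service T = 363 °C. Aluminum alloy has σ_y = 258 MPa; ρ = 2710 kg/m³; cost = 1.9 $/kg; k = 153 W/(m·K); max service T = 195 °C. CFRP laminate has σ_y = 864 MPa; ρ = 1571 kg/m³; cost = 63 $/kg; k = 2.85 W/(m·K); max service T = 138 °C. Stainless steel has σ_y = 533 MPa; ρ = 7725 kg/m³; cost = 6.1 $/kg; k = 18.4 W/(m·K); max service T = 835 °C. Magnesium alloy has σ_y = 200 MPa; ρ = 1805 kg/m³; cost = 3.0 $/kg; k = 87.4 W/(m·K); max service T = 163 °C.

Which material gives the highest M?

Screen on constraints: cost ≤ 16 $/kg; k ≥ 53.7 W/(m·K); max service T ≥ 150 °C. Survivors: aluminum alloy, magnesium alloy.
Computing M directly (units already consistent):
  magnesium alloy: M = 7.83×10⁻³
  aluminum alloy: M = 5.93×10⁻³
Magnesium alloy ranks first.

magnesium alloy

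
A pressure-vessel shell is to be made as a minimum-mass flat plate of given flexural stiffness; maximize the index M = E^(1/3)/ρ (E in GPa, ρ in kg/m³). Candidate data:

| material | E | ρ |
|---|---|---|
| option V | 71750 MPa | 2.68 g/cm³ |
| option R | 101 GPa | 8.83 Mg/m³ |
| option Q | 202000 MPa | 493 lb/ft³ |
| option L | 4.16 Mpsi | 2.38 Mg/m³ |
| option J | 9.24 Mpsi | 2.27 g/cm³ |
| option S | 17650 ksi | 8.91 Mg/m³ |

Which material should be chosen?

option J

In SI units:
  option V: E = 71.75 GPa, ρ = 2680 kg/m³
  option R: E = 101.0 GPa, ρ = 8830 kg/m³
  option Q: E = 202.0 GPa, ρ = 7897 kg/m³
  option L: E = 28.68 GPa, ρ = 2380 kg/m³
  option J: E = 63.71 GPa, ρ = 2270 kg/m³
  option S: E = 121.7 GPa, ρ = 8910 kg/m³
  option J: M = 1.76×10⁻³
  option V: M = 1.55×10⁻³
  option L: M = 1.29×10⁻³
  option Q: M = 0.743×10⁻³
  option S: M = 0.556×10⁻³
  option R: M = 0.527×10⁻³
Highest index: option J.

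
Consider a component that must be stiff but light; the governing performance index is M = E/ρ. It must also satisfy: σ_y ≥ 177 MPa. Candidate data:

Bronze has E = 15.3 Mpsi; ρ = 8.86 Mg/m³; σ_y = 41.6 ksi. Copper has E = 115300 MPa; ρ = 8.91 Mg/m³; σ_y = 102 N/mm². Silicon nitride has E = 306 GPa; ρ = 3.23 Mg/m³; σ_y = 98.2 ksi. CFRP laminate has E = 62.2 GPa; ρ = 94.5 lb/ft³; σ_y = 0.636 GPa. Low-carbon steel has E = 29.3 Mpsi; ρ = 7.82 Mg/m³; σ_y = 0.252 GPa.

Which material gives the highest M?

silicon nitride

Screen on constraints: σ_y ≥ 177 MPa. Survivors: bronze, silicon nitride, CFRP laminate, low-carbon steel.
Convert each candidate to consistent units, then evaluate M:
  bronze: E = 105.5 GPa, ρ = 8860 kg/m³
  silicon nitride: E = 306.0 GPa, ρ = 3230 kg/m³
  CFRP laminate: E = 62.20 GPa, ρ = 1514 kg/m³
  low-carbon steel: E = 202.0 GPa, ρ = 7820 kg/m³
  silicon nitride: M = 94.7 MN·m/kg
  CFRP laminate: M = 41.1 MN·m/kg
  low-carbon steel: M = 25.8 MN·m/kg
  bronze: M = 11.9 MN·m/kg
Silicon nitride ranks first.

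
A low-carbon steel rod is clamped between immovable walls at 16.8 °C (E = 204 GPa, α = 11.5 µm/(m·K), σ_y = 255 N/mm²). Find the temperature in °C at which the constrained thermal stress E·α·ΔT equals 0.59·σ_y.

80.9 °C

σ_y = 255 N/mm² = 255.0 MPa.
E·α·ΔT = 150.4 MPa ⇒ ΔT = 150.4 / (204.0×10³ × 11.5×10⁻⁶) = 64.13 K.
T = 16.8 + 64.13 = 80.93 °C.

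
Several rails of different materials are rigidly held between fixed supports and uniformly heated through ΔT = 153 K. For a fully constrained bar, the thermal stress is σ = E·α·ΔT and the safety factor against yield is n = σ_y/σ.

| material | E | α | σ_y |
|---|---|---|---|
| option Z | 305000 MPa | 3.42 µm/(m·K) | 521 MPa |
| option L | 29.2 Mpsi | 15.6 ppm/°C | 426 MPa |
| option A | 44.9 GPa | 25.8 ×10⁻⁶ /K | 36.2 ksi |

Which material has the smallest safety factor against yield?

option L

With everything in SI (GPa, ×10⁻⁶/K, MPa):
  option Z: E = 305.0, α = 3.42, σ_y = 521.0 → σ = 160 MPa, n = 3.26
  option L: E = 201.3, α = 15.6, σ_y = 426.0 → σ = 481 MPa, n = 0.887
  option A: E = 44.90, α = 25.8, σ_y = 249.6 → σ = 177 MPa, n = 1.41
Option L has the lowest safety factor, n = 0.887.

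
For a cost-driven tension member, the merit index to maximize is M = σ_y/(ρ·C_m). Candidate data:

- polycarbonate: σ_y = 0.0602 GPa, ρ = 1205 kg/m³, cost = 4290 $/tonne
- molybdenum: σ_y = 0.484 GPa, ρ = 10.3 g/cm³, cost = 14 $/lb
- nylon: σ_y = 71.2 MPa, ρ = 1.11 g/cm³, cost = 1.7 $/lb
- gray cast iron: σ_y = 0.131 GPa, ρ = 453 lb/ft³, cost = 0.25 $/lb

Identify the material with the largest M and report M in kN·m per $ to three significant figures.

gray cast iron, M = 32.8 kN·m per $

Putting every candidate on a common basis:
  polycarbonate: σ_y = 60.20 MPa, ρ = 1205 kg/m³, cost = 4.290 $/kg
  molybdenum: σ_y = 484.0 MPa, ρ = 10300 kg/m³, cost = 30.86 $/kg
  nylon: σ_y = 71.20 MPa, ρ = 1110 kg/m³, cost = 3.748 $/kg
  gray cast iron: σ_y = 131.0 MPa, ρ = 7256 kg/m³, cost = 0.5511 $/kg
  gray cast iron: M = 32.8 kN·m per $
  nylon: M = 17.1 kN·m per $
  polycarbonate: M = 11.6 kN·m per $
  molybdenum: M = 1.52 kN·m per $
The maximum is for gray cast iron.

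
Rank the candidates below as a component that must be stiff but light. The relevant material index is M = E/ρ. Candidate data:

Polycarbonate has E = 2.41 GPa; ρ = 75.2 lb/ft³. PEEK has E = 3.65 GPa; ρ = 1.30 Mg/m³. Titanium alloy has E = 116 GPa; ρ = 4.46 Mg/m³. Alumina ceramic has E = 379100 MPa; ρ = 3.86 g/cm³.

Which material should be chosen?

alumina ceramic

After converting to SI:
  polycarbonate: E = 2.410 GPa, ρ = 1205 kg/m³
  PEEK: E = 3.650 GPa, ρ = 1300 kg/m³
  titanium alloy: E = 116.0 GPa, ρ = 4460 kg/m³
  alumina ceramic: E = 379.1 GPa, ρ = 3860 kg/m³
  alumina ceramic: M = 98.2 MN·m/kg
  titanium alloy: M = 26.0 MN·m/kg
  PEEK: M = 2.81 MN·m/kg
  polycarbonate: M = 2.00 MN·m/kg
Alumina ceramic ranks first.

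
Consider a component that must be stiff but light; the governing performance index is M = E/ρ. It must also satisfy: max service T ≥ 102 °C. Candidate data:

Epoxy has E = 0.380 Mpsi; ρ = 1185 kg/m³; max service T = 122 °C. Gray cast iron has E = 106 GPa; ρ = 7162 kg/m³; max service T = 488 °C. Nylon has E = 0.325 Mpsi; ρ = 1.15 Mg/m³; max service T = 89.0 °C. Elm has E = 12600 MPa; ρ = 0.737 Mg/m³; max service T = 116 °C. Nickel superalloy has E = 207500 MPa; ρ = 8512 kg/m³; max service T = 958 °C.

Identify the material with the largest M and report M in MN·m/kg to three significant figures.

Screen on constraints: max service T ≥ 102 °C. Survivors: epoxy, gray cast iron, elm, nickel superalloy.
Convert each candidate to consistent units, then evaluate M:
  epoxy: E = 2.620 GPa, ρ = 1185 kg/m³
  gray cast iron: E = 106.0 GPa, ρ = 7162 kg/m³
  elm: E = 12.60 GPa, ρ = 737.0 kg/m³
  nickel superalloy: E = 207.5 GPa, ρ = 8512 kg/m³
  nickel superalloy: M = 24.4 MN·m/kg
  elm: M = 17.1 MN·m/kg
  gray cast iron: M = 14.8 MN·m/kg
  epoxy: M = 2.21 MN·m/kg
The maximum is for nickel superalloy.

nickel superalloy, M = 24.4 MN·m/kg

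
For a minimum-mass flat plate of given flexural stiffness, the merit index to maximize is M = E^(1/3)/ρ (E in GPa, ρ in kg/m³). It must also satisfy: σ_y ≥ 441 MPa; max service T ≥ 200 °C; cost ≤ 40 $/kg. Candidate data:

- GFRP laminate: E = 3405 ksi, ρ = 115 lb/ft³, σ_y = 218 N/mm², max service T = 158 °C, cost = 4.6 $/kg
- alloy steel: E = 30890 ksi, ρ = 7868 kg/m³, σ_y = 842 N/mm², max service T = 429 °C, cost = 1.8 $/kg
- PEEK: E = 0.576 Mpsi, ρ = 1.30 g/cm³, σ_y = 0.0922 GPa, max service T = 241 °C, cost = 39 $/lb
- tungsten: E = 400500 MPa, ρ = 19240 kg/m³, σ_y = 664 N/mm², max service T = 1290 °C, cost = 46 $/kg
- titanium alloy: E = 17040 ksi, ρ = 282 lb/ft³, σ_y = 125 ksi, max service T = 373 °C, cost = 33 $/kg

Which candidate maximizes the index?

Screen on constraints: σ_y ≥ 441 MPa; max service T ≥ 200 °C; cost ≤ 40 $/kg. Survivors: alloy steel, titanium alloy.
After converting to SI:
  alloy steel: E = 213.0 GPa, ρ = 7868 kg/m³
  titanium alloy: E = 117.5 GPa, ρ = 4517 kg/m³
  titanium alloy: M = 1.08×10⁻³
  alloy steel: M = 0.759×10⁻³
Highest index: titanium alloy.

titanium alloy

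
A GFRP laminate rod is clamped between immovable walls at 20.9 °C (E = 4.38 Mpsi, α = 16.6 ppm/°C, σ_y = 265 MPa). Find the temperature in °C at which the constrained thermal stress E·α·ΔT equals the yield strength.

550 °C

E = 4.38 Mpsi = 30.20 GPa.
E·α·ΔT = 265.0 MPa ⇒ ΔT = 265.0 / (30.20×10³ × 16.6×10⁻⁶) = 528.6 K.
T = 20.9 + 528.6 = 549.5 °C.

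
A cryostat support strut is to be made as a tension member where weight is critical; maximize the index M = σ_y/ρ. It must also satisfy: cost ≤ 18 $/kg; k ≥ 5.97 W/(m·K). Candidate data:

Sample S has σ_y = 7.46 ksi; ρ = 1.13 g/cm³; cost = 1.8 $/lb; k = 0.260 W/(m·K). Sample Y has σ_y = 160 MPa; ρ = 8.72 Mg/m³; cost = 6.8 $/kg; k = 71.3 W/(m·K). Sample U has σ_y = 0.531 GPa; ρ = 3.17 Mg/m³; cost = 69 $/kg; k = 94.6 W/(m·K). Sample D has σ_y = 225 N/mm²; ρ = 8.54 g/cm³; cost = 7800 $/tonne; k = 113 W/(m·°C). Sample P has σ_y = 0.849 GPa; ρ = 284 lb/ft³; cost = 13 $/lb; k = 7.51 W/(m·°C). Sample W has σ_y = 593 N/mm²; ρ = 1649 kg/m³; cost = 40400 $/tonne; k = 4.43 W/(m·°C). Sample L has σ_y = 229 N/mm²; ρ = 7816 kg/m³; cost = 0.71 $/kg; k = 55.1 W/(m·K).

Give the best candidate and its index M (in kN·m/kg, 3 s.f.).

Screen on constraints: cost ≤ 18 $/kg; k ≥ 5.97 W/(m·K). Survivors: sample Y, sample D, sample L.
Normalizing units and computing the index:
  sample Y: σ_y = 160.0 MPa, ρ = 8720 kg/m³
  sample D: σ_y = 225.0 MPa, ρ = 8540 kg/m³
  sample L: σ_y = 229.0 MPa, ρ = 7816 kg/m³
  sample L: M = 29.3 kN·m/kg
  sample D: M = 26.3 kN·m/kg
  sample Y: M = 18.3 kN·m/kg
Highest index: sample L.

sample L, M = 29.3 kN·m/kg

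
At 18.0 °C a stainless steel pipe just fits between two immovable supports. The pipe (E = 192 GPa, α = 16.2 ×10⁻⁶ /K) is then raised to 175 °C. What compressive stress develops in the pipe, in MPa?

488 MPa

ΔT = 157.0 K. Constrained thermal stress σ = E·α·ΔT = 192.0×10³ MPa × 16.2×10⁻⁶ × 157.0 = 488 MPa (compressive).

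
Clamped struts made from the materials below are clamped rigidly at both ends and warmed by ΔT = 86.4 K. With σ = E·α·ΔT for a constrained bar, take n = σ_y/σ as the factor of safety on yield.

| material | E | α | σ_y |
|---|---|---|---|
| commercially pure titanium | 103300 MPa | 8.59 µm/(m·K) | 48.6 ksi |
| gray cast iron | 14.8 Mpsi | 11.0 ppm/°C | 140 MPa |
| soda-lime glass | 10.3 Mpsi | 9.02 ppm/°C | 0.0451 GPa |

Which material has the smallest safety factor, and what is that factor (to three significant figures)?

In consistent units (E in GPa, α in ×10⁻⁶/K, σ_y in MPa):
  commercially pure titanium: E = 103.3, α = 8.59, σ_y = 335.1 → σ = 76.7 MPa, n = 4.37
  gray cast iron: E = 102.0, α = 11.0, σ_y = 140.0 → σ = 97.0 MPa, n = 1.44
  soda-lime glass: E = 71.02, α = 9.02, σ_y = 45.10 → σ = 55.3 MPa, n = 0.815
Soda-lime glass has the lowest safety factor, n = 0.815.

soda-lime glass, n = 0.815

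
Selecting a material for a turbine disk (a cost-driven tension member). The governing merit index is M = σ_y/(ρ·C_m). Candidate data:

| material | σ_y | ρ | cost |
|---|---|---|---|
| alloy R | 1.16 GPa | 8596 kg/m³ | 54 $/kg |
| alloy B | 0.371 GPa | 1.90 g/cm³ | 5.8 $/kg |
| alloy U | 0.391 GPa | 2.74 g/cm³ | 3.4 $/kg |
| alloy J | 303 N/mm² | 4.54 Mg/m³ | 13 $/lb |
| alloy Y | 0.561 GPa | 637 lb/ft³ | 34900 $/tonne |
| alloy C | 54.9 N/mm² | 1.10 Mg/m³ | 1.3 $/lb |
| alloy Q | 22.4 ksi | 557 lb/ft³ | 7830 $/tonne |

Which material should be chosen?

Normalizing units and computing the index:
  alloy R: σ_y = 1160 MPa, ρ = 8596 kg/m³, cost = 54.00 $/kg
  alloy B: σ_y = 371.0 MPa, ρ = 1900 kg/m³, cost = 5.800 $/kg
  alloy U: σ_y = 391.0 MPa, ρ = 2740 kg/m³, cost = 3.400 $/kg
  alloy J: σ_y = 303.0 MPa, ρ = 4540 kg/m³, cost = 28.66 $/kg
  alloy Y: σ_y = 561.0 MPa, ρ = 10200 kg/m³, cost = 34.90 $/kg
  alloy C: σ_y = 54.90 MPa, ρ = 1100 kg/m³, cost = 2.866 $/kg
  alloy Q: σ_y = 154.4 MPa, ρ = 8922 kg/m³, cost = 7.830 $/kg
  alloy U: M = 42.0 kN·m per $
  alloy B: M = 33.7 kN·m per $
  alloy C: M = 17.4 kN·m per $
  alloy R: M = 2.50 kN·m per $
  alloy J: M = 2.33 kN·m per $
  alloy Q: M = 2.21 kN·m per $
  alloy Y: M = 1.58 kN·m per $
Highest index: alloy U.

alloy U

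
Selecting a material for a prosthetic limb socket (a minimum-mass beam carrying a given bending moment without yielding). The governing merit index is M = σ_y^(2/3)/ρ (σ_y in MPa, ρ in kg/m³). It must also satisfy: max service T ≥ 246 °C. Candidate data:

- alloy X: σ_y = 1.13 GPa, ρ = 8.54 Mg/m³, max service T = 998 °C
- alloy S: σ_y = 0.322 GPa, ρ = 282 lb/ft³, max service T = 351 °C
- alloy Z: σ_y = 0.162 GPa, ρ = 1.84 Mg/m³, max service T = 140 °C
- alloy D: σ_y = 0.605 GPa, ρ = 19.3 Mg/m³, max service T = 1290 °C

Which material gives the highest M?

alloy X

Screen on constraints: max service T ≥ 246 °C. Survivors: alloy X, alloy S, alloy D.
Convert each candidate to consistent units, then evaluate M:
  alloy X: σ_y = 1130 MPa, ρ = 8540 kg/m³
  alloy S: σ_y = 322.0 MPa, ρ = 4517 kg/m³
  alloy D: σ_y = 605.0 MPa, ρ = 19300 kg/m³
  alloy X: M = 12.7×10⁻³
  alloy S: M = 10.4×10⁻³
  alloy D: M = 3.71×10⁻³
Alloy X ranks first.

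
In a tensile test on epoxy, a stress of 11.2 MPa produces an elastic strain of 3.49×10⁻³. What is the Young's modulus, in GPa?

E = σ/ε = 11.2 MPa / 3.49×10⁻³ = 3209 MPa = 3.21 GPa.

3.21 GPa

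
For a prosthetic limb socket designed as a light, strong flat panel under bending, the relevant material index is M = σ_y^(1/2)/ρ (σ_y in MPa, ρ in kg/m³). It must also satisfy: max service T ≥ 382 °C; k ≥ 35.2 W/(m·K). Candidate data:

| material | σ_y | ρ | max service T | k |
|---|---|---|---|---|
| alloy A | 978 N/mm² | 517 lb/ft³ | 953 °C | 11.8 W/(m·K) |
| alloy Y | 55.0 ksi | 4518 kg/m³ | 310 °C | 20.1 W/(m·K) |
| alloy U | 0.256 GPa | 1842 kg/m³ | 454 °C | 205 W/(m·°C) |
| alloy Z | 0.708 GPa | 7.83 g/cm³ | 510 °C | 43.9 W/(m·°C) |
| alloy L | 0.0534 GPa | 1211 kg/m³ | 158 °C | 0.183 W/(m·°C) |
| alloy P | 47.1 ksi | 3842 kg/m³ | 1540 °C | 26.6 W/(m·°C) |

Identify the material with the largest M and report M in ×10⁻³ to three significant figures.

alloy U, M = 8.69×10⁻³

Screen on constraints: max service T ≥ 382 °C; k ≥ 35.2 W/(m·K). Survivors: alloy U, alloy Z.
Normalizing units and computing the index:
  alloy U: σ_y = 256.0 MPa, ρ = 1842 kg/m³
  alloy Z: σ_y = 708.0 MPa, ρ = 7830 kg/m³
  alloy U: M = 8.69×10⁻³
  alloy Z: M = 3.40×10⁻³
The maximum is for alloy U.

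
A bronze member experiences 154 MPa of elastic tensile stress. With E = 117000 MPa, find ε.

1.32×10⁻³

E = 117000 MPa = 117.0 GPa = 117000 MPa.
ε = σ/E = 154 / 117000 = 1.32×10⁻³.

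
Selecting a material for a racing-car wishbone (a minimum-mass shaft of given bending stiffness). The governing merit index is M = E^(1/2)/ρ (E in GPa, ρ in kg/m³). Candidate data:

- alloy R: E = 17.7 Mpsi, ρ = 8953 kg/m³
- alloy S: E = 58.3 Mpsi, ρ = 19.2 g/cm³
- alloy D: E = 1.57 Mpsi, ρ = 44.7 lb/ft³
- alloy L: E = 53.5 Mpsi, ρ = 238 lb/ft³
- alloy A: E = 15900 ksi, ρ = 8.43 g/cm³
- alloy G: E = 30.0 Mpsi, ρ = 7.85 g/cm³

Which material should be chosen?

Convert each candidate to consistent units, then evaluate M:
  alloy R: E = 122.0 GPa, ρ = 8953 kg/m³
  alloy S: E = 402.0 GPa, ρ = 19200 kg/m³
  alloy D: E = 10.82 GPa, ρ = 716.0 kg/m³
  alloy L: E = 368.9 GPa, ρ = 3812 kg/m³
  alloy A: E = 109.6 GPa, ρ = 8430 kg/m³
  alloy G: E = 206.8 GPa, ρ = 7850 kg/m³
  alloy L: M = 5.04×10⁻³
  alloy D: M = 4.59×10⁻³
  alloy G: M = 1.83×10⁻³
  alloy A: M = 1.24×10⁻³
  alloy R: M = 1.23×10⁻³
  alloy S: M = 1.04×10⁻³
Alloy L has the largest M.

alloy L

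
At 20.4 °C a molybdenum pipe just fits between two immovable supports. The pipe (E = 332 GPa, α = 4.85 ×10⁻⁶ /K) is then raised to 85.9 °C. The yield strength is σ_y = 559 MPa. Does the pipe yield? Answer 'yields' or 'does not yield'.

ΔT = 65.50 K. Constrained thermal stress σ = E·α·ΔT = 332.0×10³ MPa × 4.85×10⁻⁶ × 65.50 = 105 MPa (compressive).
Compare to σ_y = 559 MPa: σ < σ_y, so it does not yield.

does not yield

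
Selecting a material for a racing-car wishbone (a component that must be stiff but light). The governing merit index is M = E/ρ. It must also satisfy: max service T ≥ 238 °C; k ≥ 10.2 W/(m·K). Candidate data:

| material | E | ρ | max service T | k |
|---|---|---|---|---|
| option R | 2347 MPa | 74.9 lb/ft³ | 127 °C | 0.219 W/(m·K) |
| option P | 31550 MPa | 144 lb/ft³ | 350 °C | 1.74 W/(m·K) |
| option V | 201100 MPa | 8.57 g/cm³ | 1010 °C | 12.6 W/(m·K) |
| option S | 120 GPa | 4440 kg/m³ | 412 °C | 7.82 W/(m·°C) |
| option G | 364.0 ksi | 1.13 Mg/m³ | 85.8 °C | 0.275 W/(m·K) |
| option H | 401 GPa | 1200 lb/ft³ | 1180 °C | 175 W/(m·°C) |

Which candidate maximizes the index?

option V

Screen on constraints: max service T ≥ 238 °C; k ≥ 10.2 W/(m·K). Survivors: option V, option H.
After converting to SI:
  option V: E = 201.1 GPa, ρ = 8570 kg/m³
  option H: E = 401.0 GPa, ρ = 19220 kg/m³
  option V: M = 23.5 MN·m/kg
  option H: M = 20.9 MN·m/kg
Highest index: option V.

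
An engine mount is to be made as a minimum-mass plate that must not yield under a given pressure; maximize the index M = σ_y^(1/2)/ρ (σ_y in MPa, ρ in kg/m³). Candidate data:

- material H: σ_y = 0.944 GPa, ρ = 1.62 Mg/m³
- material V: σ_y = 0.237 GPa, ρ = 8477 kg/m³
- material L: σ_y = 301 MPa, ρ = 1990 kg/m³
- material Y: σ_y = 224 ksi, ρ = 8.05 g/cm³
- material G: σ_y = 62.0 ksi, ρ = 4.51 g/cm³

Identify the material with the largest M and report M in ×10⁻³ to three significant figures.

material H, M = 19.0×10⁻³

Normalizing units and computing the index:
  material H: σ_y = 944.0 MPa, ρ = 1620 kg/m³
  material V: σ_y = 237.0 MPa, ρ = 8477 kg/m³
  material L: σ_y = 301.0 MPa, ρ = 1990 kg/m³
  material Y: σ_y = 1544 MPa, ρ = 8050 kg/m³
  material G: σ_y = 427.5 MPa, ρ = 4510 kg/m³
  material H: M = 19.0×10⁻³
  material L: M = 8.72×10⁻³
  material Y: M = 4.88×10⁻³
  material G: M = 4.58×10⁻³
  material V: M = 1.82×10⁻³
Material H has the largest M.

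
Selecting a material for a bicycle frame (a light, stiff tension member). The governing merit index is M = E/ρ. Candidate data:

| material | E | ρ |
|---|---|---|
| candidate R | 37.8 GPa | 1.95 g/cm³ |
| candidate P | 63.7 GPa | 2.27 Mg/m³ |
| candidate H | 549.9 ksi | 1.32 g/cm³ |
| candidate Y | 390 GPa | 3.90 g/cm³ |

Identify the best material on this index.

Convert each candidate to consistent units, then evaluate M:
  candidate R: E = 37.80 GPa, ρ = 1950 kg/m³
  candidate P: E = 63.70 GPa, ρ = 2270 kg/m³
  candidate H: E = 3.791 GPa, ρ = 1320 kg/m³
  candidate Y: E = 390.0 GPa, ρ = 3900 kg/m³
  candidate Y: M = 100 MN·m/kg
  candidate P: M = 28.1 MN·m/kg
  candidate R: M = 19.4 MN·m/kg
  candidate H: M = 2.87 MN·m/kg
Highest index: candidate Y.

candidate Y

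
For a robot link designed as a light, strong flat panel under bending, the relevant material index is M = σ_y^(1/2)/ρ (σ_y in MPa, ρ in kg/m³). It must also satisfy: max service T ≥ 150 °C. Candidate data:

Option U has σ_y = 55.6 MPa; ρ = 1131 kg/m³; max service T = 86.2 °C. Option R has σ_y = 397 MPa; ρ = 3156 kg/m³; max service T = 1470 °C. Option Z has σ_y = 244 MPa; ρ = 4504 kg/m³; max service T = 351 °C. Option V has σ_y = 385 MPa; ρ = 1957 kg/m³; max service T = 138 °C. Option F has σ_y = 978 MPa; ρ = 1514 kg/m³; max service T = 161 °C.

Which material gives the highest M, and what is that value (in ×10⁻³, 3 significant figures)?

option F, M = 20.7×10⁻³

Screen on constraints: max service T ≥ 150 °C. Survivors: option R, option Z, option F.
Per-candidate index values:
  option F: M = 20.7×10⁻³
  option R: M = 6.31×10⁻³
  option Z: M = 3.47×10⁻³
Option F ranks first.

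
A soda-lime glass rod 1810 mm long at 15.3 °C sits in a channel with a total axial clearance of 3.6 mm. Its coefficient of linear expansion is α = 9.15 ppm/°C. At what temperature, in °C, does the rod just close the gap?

233 °C

α·L₀·ΔT = 3.6 mm ⇒ ΔT = 3.6 / (9.15×10⁻⁶ × 1810.0) = 217.4 K.
T = 15.3 + 217.4 = 232.7 °C.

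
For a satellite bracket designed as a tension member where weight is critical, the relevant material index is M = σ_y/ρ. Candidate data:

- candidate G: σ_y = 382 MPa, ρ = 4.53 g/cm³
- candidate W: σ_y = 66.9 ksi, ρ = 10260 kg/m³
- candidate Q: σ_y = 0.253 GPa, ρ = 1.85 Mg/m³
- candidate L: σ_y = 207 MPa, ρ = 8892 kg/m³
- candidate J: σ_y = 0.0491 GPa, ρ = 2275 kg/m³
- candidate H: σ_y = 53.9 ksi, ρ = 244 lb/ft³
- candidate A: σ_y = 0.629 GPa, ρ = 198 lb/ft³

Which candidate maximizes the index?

candidate A

In SI units:
  candidate G: σ_y = 382.0 MPa, ρ = 4530 kg/m³
  candidate W: σ_y = 461.3 MPa, ρ = 10260 kg/m³
  candidate Q: σ_y = 253.0 MPa, ρ = 1850 kg/m³
  candidate L: σ_y = 207.0 MPa, ρ = 8892 kg/m³
  candidate J: σ_y = 49.10 MPa, ρ = 2275 kg/m³
  candidate H: σ_y = 371.6 MPa, ρ = 3909 kg/m³
  candidate A: σ_y = 629.0 MPa, ρ = 3172 kg/m³
  candidate A: M = 198 kN·m/kg
  candidate Q: M = 137 kN·m/kg
  candidate H: M = 95.1 kN·m/kg
  candidate G: M = 84.3 kN·m/kg
  candidate W: M = 45.0 kN·m/kg
  candidate L: M = 23.3 kN·m/kg
  candidate J: M = 21.6 kN·m/kg
Highest index: candidate A.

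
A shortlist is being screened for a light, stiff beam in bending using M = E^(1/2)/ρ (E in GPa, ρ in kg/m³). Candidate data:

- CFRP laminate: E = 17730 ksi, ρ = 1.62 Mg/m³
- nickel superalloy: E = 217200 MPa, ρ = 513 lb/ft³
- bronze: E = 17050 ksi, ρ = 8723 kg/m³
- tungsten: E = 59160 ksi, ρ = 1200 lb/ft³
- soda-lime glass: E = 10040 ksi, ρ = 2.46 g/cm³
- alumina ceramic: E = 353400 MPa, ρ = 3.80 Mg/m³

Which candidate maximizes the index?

CFRP laminate

In SI units:
  CFRP laminate: E = 122.2 GPa, ρ = 1620 kg/m³
  nickel superalloy: E = 217.2 GPa, ρ = 8217 kg/m³
  bronze: E = 117.6 GPa, ρ = 8723 kg/m³
  tungsten: E = 407.9 GPa, ρ = 19220 kg/m³
  soda-lime glass: E = 69.22 GPa, ρ = 2460 kg/m³
  alumina ceramic: E = 353.4 GPa, ρ = 3800 kg/m³
  CFRP laminate: M = 6.82×10⁻³
  alumina ceramic: M = 4.95×10⁻³
  soda-lime glass: M = 3.38×10⁻³
  nickel superalloy: M = 1.79×10⁻³
  bronze: M = 1.24×10⁻³
  tungsten: M = 1.05×10⁻³
Highest index: CFRP laminate.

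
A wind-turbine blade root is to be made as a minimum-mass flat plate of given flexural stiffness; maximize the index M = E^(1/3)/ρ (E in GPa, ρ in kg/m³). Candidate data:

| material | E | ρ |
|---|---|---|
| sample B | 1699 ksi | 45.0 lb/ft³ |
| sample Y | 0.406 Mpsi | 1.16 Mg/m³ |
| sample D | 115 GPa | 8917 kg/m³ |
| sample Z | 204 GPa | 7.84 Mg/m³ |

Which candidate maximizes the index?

sample B

Convert each candidate to consistent units, then evaluate M:
  sample B: E = 11.71 GPa, ρ = 720.8 kg/m³
  sample Y: E = 2.799 GPa, ρ = 1160 kg/m³
  sample D: E = 115.0 GPa, ρ = 8917 kg/m³
  sample Z: E = 204.0 GPa, ρ = 7840 kg/m³
  sample B: M = 3.15×10⁻³
  sample Y: M = 1.21×10⁻³
  sample Z: M = 0.751×10⁻³
  sample D: M = 0.545×10⁻³
Sample B has the largest M.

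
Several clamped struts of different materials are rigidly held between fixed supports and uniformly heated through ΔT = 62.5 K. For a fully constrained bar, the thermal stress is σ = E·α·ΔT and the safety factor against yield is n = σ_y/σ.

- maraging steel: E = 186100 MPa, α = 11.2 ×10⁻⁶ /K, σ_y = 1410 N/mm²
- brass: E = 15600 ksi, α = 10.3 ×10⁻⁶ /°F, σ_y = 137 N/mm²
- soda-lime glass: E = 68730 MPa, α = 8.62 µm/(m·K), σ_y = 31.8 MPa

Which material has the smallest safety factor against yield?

soda-lime glass

In consistent units (E in GPa, α in ×10⁻⁶/K, σ_y in MPa):
  maraging steel: E = 186.1, α = 11.2, σ_y = 1410 → σ = 130 MPa, n = 10.8
  brass: E = 107.6, α = 18.5, σ_y = 137.0 → σ = 125 MPa, n = 1.10
  soda-lime glass: E = 68.73, α = 8.62, σ_y = 31.80 → σ = 37.0 MPa, n = 0.859
Soda-lime glass has the lowest safety factor, n = 0.859.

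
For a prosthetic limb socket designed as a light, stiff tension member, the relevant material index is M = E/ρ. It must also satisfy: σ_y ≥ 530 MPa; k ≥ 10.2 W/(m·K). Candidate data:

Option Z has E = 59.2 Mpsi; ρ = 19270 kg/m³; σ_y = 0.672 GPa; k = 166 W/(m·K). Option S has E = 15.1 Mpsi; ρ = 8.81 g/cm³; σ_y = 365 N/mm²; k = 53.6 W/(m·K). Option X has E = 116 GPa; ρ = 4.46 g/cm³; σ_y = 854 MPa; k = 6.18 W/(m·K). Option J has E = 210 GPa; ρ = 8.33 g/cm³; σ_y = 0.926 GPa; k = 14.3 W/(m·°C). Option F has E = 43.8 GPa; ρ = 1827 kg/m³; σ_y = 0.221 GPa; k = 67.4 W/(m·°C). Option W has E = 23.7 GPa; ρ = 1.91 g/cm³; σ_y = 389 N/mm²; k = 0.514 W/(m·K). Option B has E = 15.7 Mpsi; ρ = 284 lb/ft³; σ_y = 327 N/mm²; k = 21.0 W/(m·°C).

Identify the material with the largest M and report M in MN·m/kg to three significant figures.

option J, M = 25.2 MN·m/kg

Screen on constraints: σ_y ≥ 530 MPa; k ≥ 10.2 W/(m·K). Survivors: option Z, option J.
After converting to SI:
  option Z: E = 408.2 GPa, ρ = 19270 kg/m³
  option J: E = 210.0 GPa, ρ = 8330 kg/m³
  option J: M = 25.2 MN·m/kg
  option Z: M = 21.2 MN·m/kg
Highest index: option J.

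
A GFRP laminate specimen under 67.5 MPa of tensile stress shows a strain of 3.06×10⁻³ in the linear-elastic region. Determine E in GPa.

E = σ/ε = 67.5 MPa / 3.06×10⁻³ = 22060 MPa = 22.1 GPa.

22.1 GPa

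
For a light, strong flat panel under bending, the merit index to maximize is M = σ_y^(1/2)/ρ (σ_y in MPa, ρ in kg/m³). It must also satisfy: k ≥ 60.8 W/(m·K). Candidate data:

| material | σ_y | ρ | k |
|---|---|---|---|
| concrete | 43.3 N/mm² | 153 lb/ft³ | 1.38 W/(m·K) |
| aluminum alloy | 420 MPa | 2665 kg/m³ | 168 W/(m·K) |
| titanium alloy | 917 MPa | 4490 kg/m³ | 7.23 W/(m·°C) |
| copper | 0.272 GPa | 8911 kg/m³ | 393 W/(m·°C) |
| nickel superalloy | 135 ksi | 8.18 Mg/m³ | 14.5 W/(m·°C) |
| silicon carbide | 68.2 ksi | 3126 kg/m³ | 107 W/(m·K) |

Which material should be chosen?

Screen on constraints: k ≥ 60.8 W/(m·K). Survivors: aluminum alloy, copper, silicon carbide.
After converting to SI:
  aluminum alloy: σ_y = 420.0 MPa, ρ = 2665 kg/m³
  copper: σ_y = 272.0 MPa, ρ = 8911 kg/m³
  silicon carbide: σ_y = 470.2 MPa, ρ = 3126 kg/m³
  aluminum alloy: M = 7.69×10⁻³
  silicon carbide: M = 6.94×10⁻³
  copper: M = 1.85×10⁻³
The maximum is for aluminum alloy.

aluminum alloy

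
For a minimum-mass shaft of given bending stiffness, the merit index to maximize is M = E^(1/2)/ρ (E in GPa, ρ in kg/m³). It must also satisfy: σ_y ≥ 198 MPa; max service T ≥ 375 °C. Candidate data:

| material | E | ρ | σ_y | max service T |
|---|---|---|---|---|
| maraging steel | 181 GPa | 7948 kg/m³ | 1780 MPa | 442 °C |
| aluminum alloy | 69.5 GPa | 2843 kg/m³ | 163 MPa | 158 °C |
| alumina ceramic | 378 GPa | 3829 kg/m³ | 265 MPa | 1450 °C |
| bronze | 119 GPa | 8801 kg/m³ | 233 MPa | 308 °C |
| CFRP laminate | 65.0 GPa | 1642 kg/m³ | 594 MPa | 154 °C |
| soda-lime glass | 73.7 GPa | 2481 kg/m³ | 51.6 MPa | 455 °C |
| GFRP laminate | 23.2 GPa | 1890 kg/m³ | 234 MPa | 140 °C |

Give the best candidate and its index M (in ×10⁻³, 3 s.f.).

Screen on constraints: σ_y ≥ 198 MPa; max service T ≥ 375 °C. Survivors: maraging steel, alumina ceramic.
Computing M directly (units already consistent):
  alumina ceramic: M = 5.08×10⁻³
  maraging steel: M = 1.69×10⁻³
The maximum is for alumina ceramic.

alumina ceramic, M = 5.08×10⁻³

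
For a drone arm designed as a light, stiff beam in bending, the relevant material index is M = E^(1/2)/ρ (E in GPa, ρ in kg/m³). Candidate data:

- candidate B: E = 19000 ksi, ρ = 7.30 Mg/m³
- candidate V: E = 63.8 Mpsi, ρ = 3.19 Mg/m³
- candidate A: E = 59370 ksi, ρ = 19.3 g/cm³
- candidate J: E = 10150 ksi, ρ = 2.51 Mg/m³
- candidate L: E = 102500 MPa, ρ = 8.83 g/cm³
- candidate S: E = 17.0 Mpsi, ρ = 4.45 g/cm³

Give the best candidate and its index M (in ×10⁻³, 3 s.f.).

candidate V, M = 6.57×10⁻³

After converting to SI:
  candidate B: E = 131.0 GPa, ρ = 7300 kg/m³
  candidate V: E = 439.9 GPa, ρ = 3190 kg/m³
  candidate A: E = 409.3 GPa, ρ = 19300 kg/m³
  candidate J: E = 69.98 GPa, ρ = 2510 kg/m³
  candidate L: E = 102.5 GPa, ρ = 8830 kg/m³
  candidate S: E = 117.2 GPa, ρ = 4450 kg/m³
  candidate V: M = 6.57×10⁻³
  candidate J: M = 3.33×10⁻³
  candidate S: M = 2.43×10⁻³
  candidate B: M = 1.57×10⁻³
  candidate L: M = 1.15×10⁻³
  candidate A: M = 1.05×10⁻³
Candidate V has the largest M.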